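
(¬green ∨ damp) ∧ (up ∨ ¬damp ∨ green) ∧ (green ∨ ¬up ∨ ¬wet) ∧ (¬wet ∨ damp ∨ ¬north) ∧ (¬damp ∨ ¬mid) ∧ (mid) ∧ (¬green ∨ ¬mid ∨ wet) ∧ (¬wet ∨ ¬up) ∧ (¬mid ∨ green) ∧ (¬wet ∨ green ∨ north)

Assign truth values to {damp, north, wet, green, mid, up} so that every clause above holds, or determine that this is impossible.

(mid) alone gives mid = True.
(¬damp) alone gives damp = False.
(¬green) alone gives green = False.
But (green) is also a unit clause — contradiction.

UNSATISFIABLE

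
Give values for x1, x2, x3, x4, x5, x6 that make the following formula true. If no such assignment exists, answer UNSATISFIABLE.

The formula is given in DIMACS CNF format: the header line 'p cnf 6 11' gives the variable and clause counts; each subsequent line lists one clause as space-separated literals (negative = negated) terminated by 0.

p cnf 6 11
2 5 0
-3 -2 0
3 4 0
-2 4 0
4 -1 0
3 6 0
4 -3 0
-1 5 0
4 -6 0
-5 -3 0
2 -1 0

Try x2 = False.
From the singleton clause (x5), x5 = True.
From the singleton clause (¬x3), x3 = False.
From the singleton clause (x4), x4 = True.
From the singleton clause (x6), x6 = True.
From the singleton clause (¬x1), x1 = False.
All clauses are satisfied.

x1 ↦ False,  x2 ↦ False,  x3 ↦ False,  x4 ↦ True,  x5 ↦ True,  x6 ↦ True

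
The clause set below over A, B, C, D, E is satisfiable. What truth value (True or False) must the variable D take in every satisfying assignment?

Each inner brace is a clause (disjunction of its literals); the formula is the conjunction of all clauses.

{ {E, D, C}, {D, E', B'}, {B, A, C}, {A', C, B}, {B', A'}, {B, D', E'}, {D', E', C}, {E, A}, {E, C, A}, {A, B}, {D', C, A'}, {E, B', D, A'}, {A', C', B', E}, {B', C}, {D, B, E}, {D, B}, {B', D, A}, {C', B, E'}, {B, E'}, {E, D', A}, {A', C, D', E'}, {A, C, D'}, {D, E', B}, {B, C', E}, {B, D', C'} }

Suppose D = 0.
(B) alone gives B = 1.
(E') alone gives E = 0.
(C) alone gives C = 1.
(A') alone gives A = 0.
Now (A) is unsatisfied and unit — conflict.
So every satisfying assignment has D = True.

True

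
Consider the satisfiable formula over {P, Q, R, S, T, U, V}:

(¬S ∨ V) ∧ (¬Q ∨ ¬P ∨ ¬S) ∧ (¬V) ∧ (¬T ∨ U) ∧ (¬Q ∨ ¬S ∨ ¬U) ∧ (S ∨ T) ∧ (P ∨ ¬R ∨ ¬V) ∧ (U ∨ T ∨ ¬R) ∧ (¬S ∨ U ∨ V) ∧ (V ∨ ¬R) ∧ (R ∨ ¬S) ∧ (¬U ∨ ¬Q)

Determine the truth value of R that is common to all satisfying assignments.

False

Suppose R = True.
The clause (¬V) is unit, so V = False.
That conflicts with the unit clause (V).
So every satisfying assignment has R = False.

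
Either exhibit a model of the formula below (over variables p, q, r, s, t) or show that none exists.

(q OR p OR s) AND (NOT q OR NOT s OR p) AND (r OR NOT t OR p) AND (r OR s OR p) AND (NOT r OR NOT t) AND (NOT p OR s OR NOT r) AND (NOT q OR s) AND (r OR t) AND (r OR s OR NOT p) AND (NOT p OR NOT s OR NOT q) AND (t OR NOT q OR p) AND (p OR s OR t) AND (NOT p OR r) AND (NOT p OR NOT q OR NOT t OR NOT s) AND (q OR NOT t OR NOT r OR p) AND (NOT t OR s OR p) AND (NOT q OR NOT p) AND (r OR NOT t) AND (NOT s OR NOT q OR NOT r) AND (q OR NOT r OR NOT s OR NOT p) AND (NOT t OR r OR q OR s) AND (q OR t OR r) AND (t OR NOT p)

Case r = true:
The clause (NOT t) is unit, so t = false.
The clause (NOT p) is unit, so p = false.
The clause (NOT q) is unit, so q = false.
The clause (s) is unit, so s = true.
This assignment satisfies each clause.

p: false,  q: false,  r: true,  s: true,  t: false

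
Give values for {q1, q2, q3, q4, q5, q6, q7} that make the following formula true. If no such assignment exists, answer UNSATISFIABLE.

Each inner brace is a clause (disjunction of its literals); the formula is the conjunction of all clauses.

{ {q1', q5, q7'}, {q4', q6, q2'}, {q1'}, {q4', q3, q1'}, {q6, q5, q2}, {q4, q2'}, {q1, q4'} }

Unit clause (q1') forces q1 = 0.
Unit clause (q4') forces q4 = 0.
Unit clause (q2') forces q2 = 0.
Try q6 = 1.
All clauses hold; q3, q5, q7 can take either value.

q1 ↦ 0, q2 ↦ 0, q3 ↦ 0, q4 ↦ 0, q5 ↦ 0, q6 ↦ 1, q7 ↦ 1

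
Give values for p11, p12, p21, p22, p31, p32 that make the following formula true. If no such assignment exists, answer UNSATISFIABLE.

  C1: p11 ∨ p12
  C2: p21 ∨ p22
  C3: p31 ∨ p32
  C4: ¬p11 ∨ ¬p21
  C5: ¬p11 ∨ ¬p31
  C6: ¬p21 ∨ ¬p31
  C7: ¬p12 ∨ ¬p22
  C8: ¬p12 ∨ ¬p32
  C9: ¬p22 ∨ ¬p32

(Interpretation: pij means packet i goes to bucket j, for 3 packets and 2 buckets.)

Suppose p11 = True.
From the singleton clause (¬p21), p21 = False.
From the singleton clause (p22), p22 = True.
From the singleton clause (¬p31), p31 = False.
From the singleton clause (p32), p32 = True.
But (¬p32) is also a unit clause — contradiction.
Backtrack on p11: now try p11 = False.
From the singleton clause (p12), p12 = True.
From the singleton clause (¬p22), p22 = False.
From the singleton clause (p21), p21 = True.
From the singleton clause (¬p31), p31 = False.
From the singleton clause (p32), p32 = True.
But (¬p32) is also a unit clause — contradiction.
Either choice for p11 ends in contradiction.

UNSATISFIABLE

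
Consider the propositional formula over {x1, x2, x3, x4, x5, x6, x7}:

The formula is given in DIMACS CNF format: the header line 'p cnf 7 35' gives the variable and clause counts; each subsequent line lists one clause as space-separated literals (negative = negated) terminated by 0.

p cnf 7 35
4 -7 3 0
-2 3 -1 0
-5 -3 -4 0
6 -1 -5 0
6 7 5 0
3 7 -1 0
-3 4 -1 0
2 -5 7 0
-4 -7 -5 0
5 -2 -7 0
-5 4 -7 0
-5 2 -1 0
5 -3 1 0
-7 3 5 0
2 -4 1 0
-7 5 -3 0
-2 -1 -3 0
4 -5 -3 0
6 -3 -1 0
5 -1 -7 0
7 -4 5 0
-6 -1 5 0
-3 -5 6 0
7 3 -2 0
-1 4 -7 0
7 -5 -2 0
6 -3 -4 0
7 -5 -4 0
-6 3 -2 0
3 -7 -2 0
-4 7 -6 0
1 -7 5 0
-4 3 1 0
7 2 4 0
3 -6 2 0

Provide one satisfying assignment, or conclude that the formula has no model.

Try x4 = True.
Try x5 = False.
The clause (x7) is unit, so x7 = True.
The clause (¬x2) is unit, so x2 = False.
The clause (x3) is unit, so x3 = True.
That conflicts with the unit clause (¬x3).
Backtrack on x5: now try x5 = True.
The clause (¬x3) is unit, so x3 = False.
The clause (¬x7) is unit, so x7 = False.
That conflicts with the unit clause (x7).
Both values of x5 lead to a conflict.
Backtrack on x4: now try x4 = False.
Try x7 = False.
The clause (x2) is unit, so x2 = True.
The clause (x3) is unit, so x3 = True.
The clause (¬x1) is unit, so x1 = False.
The clause (x5) is unit, so x5 = True.
That conflicts with the unit clause (¬x5).
Backtrack on x7: now try x7 = True.
The clause (x3) is unit, so x3 = True.
The clause (¬x1) is unit, so x1 = False.
The clause (¬x5) is unit, so x5 = False.
That conflicts with the unit clause (x5).
Both values of x7 lead to a conflict.
Both values of x4 lead to a conflict.

UNSATISFIABLE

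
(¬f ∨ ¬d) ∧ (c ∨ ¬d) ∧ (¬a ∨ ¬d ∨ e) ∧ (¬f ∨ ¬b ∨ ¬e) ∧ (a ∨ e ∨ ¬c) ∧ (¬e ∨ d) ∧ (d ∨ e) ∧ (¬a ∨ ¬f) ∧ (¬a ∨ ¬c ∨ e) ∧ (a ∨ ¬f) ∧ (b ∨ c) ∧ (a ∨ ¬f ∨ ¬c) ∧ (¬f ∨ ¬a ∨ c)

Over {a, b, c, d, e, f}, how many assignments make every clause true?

4

There are 2^6 = 64 truth assignments over (a, b, c, d, e, f).
Split on c. With c = True, the clauses containing c are satisfied and ¬c drops from the rest; 4 of the 2^5 = 32 assignments to the other variables satisfy what remains.
With c = False, by the same count on the reduced clause set, 0 assignments work.
Total: 4 + 0 = 4.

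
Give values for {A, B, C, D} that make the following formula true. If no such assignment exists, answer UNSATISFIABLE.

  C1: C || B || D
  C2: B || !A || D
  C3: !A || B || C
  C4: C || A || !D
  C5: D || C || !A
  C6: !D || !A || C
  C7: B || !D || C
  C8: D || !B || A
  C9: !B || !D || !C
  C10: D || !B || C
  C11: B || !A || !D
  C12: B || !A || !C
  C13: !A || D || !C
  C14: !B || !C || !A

A: false, B: false, C: true, D: true

Suppose C = true.
Suppose B = false.
The clause (!A) is unit, so A = false.
Every clause is now satisfied; D is unconstrained.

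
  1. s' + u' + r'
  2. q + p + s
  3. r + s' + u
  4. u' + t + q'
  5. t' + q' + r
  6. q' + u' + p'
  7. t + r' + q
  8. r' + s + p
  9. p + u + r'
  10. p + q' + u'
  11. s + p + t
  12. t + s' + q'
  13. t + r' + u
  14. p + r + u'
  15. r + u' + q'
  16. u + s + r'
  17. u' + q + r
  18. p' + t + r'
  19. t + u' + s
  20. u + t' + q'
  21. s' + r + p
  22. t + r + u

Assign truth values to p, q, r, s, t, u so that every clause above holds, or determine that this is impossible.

p=1; q=0; r=0; s=0; t=1; u=0

Suppose s = 0.
Suppose q = 0.
(p) alone gives p = 1.
Suppose t = 1.
Suppose u = 0.
(r') alone gives r = 0.
Every clause now holds.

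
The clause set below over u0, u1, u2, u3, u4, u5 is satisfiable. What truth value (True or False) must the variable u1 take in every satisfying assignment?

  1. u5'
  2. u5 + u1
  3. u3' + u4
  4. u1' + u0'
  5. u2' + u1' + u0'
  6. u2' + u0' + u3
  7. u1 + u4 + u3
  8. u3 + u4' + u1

Suppose u1 = 0.
From the singleton clause (u5'), u5 = 0.
Now (u5) is unsatisfied and unit — conflict.
So every satisfying assignment has u1 = True.

True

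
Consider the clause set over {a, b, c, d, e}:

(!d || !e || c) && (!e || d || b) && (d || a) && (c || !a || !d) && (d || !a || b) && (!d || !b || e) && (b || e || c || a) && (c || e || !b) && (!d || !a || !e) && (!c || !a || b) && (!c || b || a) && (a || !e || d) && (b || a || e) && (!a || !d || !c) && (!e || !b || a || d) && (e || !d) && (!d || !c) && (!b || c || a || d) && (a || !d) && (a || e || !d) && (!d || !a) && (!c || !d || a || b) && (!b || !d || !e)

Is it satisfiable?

Case d = false:
From the singleton clause (a), a = true.
From the singleton clause (b), b = true.
Case c = false:
From the singleton clause (e), e = true.
All clauses are satisfied.
A satisfying assignment: a=true, b=true, c=false, d=false, e=true.

Yes, satisfiable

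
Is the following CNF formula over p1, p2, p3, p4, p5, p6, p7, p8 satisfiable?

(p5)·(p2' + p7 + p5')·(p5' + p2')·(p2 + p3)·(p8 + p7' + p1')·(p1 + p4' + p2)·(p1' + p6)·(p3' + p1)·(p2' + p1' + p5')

Unit clause (p5) forces p5 = 1.
Unit clause (p2') forces p2 = 0.
Unit clause (p3) forces p3 = 1.
Unit clause (p1) forces p1 = 1.
Unit clause (p6) forces p6 = 1.
Case p8 = 1:
Every clause is now satisfied; p4, p7 are unconstrained.
A satisfying assignment: p1 ↦ 1; p2 ↦ 0; p3 ↦ 1; p4 ↦ 0; p5 ↦ 1; p6 ↦ 1; p7 ↦ 1; p8 ↦ 1.

Yes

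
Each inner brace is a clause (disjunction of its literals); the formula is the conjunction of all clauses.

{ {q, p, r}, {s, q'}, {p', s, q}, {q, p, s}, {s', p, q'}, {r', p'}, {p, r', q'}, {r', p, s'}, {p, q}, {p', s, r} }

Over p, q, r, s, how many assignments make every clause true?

There are 2^4 = 16 truth assignments over (p, q, r, s).
Check each against the 10 clauses (columns in the order p, q, r, s):
  F F F F  ✗ fails (q + p + r)
  F F F T  ✗ fails (q + p + r)
  F F T F  ✗ fails (q + p + s)
  F F T T  ✗ fails (r' + p + s')
  F T F F  ✗ fails (s + q')
  F T F T  ✗ fails (s' + p + q')
  F T T F  ✗ fails (s + q')
  F T T T  ✗ fails (s' + p + q')
  T F F F  ✗ fails (p' + s + q)
  T F F T  ✓ satisfies all
  T F T F  ✗ fails (p' + s + q)
  T F T T  ✗ fails (r' + p')
  T T F F  ✗ fails (s + q')
  T T F T  ✓ satisfies all
  T T T F  ✗ fails (s + q')
  T T T T  ✗ fails (r' + p')
2 of the 16 rows are models.

2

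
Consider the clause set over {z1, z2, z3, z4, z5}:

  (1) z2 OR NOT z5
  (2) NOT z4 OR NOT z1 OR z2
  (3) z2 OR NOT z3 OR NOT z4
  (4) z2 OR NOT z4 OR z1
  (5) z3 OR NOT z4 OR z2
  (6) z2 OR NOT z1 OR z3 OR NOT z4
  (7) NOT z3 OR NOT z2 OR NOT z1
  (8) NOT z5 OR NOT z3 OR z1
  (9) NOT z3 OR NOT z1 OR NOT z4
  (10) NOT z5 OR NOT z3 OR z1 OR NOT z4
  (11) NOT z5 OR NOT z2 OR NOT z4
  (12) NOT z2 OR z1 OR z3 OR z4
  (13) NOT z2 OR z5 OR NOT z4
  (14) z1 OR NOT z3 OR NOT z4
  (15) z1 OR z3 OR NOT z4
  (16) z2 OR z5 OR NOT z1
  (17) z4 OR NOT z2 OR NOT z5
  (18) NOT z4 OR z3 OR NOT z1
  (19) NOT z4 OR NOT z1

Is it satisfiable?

Try z2 = true.
Try z3 = true.
The clause (NOT z1) is unit, so z1 = false.
The clause (NOT z5) is unit, so z5 = false.
The clause (NOT z4) is unit, so z4 = false.
Every clause now holds.
A satisfying assignment: z1: false; z2: true; z3: true; z4: false; z5: false.

Satisfiable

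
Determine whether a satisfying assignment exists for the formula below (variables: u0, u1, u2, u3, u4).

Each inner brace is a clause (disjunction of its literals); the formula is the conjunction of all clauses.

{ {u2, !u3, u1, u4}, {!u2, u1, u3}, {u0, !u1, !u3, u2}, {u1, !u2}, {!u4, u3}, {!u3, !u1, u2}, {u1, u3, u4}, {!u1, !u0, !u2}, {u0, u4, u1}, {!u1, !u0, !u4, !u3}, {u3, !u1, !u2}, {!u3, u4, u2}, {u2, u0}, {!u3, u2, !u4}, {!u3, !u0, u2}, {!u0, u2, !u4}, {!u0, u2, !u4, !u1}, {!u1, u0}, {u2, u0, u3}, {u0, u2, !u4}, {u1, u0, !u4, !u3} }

Case u1 = true:
The clause (u0) is unit, so u0 = true.
The clause (!u2) is unit, so u2 = false.
The clause (!u3) is unit, so u3 = false.
The clause (!u4) is unit, so u4 = false.
This assignment satisfies each clause.
A satisfying assignment: u0=true, u1=true, u2=false, u3=false, u4=false.

Satisfiable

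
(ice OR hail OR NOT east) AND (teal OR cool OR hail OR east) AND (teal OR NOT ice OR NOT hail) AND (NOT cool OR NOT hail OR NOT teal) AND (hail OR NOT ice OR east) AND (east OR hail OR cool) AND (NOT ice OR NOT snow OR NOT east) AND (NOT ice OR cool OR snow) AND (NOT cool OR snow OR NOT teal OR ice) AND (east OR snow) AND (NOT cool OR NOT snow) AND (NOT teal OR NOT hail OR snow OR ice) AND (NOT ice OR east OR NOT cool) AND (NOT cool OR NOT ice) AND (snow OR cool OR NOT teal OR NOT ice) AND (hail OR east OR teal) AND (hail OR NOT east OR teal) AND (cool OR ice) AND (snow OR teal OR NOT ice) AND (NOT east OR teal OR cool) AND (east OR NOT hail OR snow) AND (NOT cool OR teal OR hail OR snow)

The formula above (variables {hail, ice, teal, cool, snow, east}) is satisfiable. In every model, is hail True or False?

True

Suppose hail = false.
Try ice = true.
(east) alone gives east = true.
(NOT snow) alone gives snow = false.
(cool) alone gives cool = true.
Now (NOT cool) is unsatisfied and unit — conflict.
That branch fails; take ice = false instead.
(NOT east) alone gives east = false.
(cool) alone gives cool = true.
(snow) alone gives snow = true.
Now (NOT snow) is unsatisfied and unit — conflict.
Both values of ice lead to a conflict.
So every satisfying assignment has hail = True.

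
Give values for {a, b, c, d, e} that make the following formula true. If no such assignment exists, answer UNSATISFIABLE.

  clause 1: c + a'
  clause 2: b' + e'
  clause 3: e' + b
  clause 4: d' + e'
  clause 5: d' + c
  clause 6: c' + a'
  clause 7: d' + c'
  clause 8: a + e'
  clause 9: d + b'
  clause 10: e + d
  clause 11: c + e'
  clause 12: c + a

UNSATISFIABLE

Try c = 1.
(a') alone gives a = 0.
(d') alone gives d = 0.
(e') alone gives e = 0.
That conflicts with the unit clause (e).
Backtrack on c: now try c = 0.
(a') alone gives a = 0.
That conflicts with the unit clause (a).
Neither c = 1 nor c = 0 works.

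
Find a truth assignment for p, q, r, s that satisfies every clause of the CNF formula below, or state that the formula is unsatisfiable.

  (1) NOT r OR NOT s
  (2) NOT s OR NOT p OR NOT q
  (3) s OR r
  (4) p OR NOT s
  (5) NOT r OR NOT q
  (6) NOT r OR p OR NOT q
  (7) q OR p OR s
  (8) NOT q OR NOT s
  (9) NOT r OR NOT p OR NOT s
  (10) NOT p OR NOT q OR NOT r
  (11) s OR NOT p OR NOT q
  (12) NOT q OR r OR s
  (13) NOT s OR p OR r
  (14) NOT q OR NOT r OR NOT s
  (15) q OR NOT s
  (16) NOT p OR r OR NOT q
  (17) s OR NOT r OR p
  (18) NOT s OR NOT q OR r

p: true, q: false, r: true, s: false

Suppose r = true.
From the singleton clause (NOT s), s = false.
From the singleton clause (NOT q), q = false.
From the singleton clause (p), p = true.
This assignment satisfies each clause.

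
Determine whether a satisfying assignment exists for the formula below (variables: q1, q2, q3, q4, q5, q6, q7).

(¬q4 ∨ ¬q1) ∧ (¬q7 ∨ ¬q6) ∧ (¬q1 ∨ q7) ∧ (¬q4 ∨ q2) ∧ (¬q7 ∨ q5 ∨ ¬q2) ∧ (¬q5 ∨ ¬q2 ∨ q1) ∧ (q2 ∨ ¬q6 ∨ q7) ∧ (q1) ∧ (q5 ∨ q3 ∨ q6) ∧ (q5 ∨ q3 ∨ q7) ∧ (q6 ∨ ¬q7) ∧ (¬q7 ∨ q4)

From the singleton clause (q1), q1 = True.
From the singleton clause (¬q4), q4 = False.
From the singleton clause (q7), q7 = True.
That conflicts with the unit clause (¬q7).
No assignment satisfies every clause.

No, unsatisfiable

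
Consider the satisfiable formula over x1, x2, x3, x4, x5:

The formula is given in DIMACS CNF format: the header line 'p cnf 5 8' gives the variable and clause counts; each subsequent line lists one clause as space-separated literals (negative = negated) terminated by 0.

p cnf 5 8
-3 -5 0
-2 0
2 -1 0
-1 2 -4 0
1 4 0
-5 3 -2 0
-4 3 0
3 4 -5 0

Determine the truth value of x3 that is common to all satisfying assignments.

True

Suppose x3 = False.
From the singleton clause (¬x2), x2 = False.
From the singleton clause (¬x1), x1 = False.
From the singleton clause (x4), x4 = True.
But (¬x4) is also a unit clause — contradiction.
So every satisfying assignment has x3 = True.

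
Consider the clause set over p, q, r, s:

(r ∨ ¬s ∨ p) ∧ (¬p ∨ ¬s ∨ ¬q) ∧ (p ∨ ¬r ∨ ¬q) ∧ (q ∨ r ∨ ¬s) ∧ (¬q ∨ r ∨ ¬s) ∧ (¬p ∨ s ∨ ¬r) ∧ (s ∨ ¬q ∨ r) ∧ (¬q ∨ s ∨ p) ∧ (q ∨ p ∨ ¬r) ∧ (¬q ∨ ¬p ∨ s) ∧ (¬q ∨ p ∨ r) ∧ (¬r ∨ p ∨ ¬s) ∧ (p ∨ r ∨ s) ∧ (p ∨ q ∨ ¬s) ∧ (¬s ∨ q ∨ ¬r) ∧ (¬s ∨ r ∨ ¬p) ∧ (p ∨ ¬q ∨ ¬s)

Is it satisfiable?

Try r = False.
Try s = False.
From the singleton clause (¬q), q = False.
From the singleton clause (p), p = True.
Every clause now holds.
A satisfying assignment: p ↦ True; q ↦ False; r ↦ False; s ↦ False.

Yes, satisfiable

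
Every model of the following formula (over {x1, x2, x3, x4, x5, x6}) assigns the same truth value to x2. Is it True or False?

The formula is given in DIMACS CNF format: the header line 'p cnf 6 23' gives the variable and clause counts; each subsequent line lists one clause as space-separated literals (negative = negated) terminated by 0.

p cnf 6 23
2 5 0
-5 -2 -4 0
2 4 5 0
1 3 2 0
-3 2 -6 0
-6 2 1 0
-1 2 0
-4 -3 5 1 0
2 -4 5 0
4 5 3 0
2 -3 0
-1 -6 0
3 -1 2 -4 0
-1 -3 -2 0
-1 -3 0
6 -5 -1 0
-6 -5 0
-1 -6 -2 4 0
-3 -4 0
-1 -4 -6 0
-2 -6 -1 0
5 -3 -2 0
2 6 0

True

Suppose x2 = False.
(x5) alone gives x5 = True.
(¬x1) alone gives x1 = False.
(x3) alone gives x3 = True.
That conflicts with the unit clause (¬x3).
So every satisfying assignment has x2 = True.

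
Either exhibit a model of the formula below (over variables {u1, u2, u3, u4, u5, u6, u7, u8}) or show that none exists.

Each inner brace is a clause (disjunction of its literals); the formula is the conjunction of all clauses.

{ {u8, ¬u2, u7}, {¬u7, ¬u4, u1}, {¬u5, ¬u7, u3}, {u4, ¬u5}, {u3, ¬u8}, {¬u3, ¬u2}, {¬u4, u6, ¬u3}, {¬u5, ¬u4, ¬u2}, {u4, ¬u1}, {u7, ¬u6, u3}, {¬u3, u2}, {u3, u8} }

UNSATISFIABLE

Case u4 = True:
Case u7 = False:
Case u8 = True:
From the singleton clause (u3), u3 = True.
From the singleton clause (¬u2), u2 = False.
But (u2) is also a unit clause — contradiction.
Backtrack on u8: now try u8 = False.
From the singleton clause (¬u2), u2 = False.
From the singleton clause (¬u3), u3 = False.
But (u3) is also a unit clause — contradiction.
Either choice for u8 ends in contradiction.
Backtrack on u7: now try u7 = True.
From the singleton clause (u1), u1 = True.
Case u5 = False:
Case u3 = True:
From the singleton clause (¬u2), u2 = False.
But (u2) is also a unit clause — contradiction.
Backtrack on u3: now try u3 = False.
From the singleton clause (¬u8), u8 = False.
But (u8) is also a unit clause — contradiction.
Either choice for u3 ends in contradiction.
Backtrack on u5: now try u5 = True.
From the singleton clause (u3), u3 = True.
From the singleton clause (¬u2), u2 = False.
But (u2) is also a unit clause — contradiction.
Either choice for u5 ends in contradiction.
Either choice for u7 ends in contradiction.
Backtrack on u4: now try u4 = False.
From the singleton clause (¬u5), u5 = False.
From the singleton clause (¬u1), u1 = False.
Case u3 = True:
From the singleton clause (¬u2), u2 = False.
But (u2) is also a unit clause — contradiction.
Backtrack on u3: now try u3 = False.
From the singleton clause (¬u8), u8 = False.
But (u8) is also a unit clause — contradiction.
Either choice for u3 ends in contradiction.
Either choice for u4 ends in contradiction.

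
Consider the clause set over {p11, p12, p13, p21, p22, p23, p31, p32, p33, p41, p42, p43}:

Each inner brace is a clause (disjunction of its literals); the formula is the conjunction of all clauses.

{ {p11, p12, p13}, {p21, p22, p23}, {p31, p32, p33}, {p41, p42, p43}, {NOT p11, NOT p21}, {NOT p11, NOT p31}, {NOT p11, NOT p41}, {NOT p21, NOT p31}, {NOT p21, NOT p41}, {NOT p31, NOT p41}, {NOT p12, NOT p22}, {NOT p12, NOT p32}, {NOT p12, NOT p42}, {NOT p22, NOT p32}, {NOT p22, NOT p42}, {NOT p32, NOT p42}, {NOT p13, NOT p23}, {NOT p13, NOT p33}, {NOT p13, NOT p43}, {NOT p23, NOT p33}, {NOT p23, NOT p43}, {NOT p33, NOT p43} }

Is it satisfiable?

Try p11 = false.
Try p12 = true.
The clause (NOT p22) is unit, so p22 = false.
The clause (NOT p32) is unit, so p32 = false.
The clause (NOT p42) is unit, so p42 = false.
Try p21 = true.
The clause (NOT p31) is unit, so p31 = false.
The clause (p33) is unit, so p33 = true.
The clause (NOT p41) is unit, so p41 = false.
The clause (p43) is unit, so p43 = true.
That conflicts with the unit clause (NOT p43).
Undo p21 and try p21 = false.
The clause (p23) is unit, so p23 = true.
The clause (NOT p13) is unit, so p13 = false.
The clause (NOT p33) is unit, so p33 = false.
The clause (p31) is unit, so p31 = true.
The clause (NOT p41) is unit, so p41 = false.
The clause (p43) is unit, so p43 = true.
That conflicts with the unit clause (NOT p43).
Either choice for p21 ends in contradiction.
Undo p12 and try p12 = false.
The clause (p13) is unit, so p13 = true.
The clause (NOT p23) is unit, so p23 = false.
The clause (NOT p33) is unit, so p33 = false.
The clause (NOT p43) is unit, so p43 = false.
Try p21 = true.
The clause (NOT p31) is unit, so p31 = false.
The clause (p32) is unit, so p32 = true.
The clause (NOT p41) is unit, so p41 = false.
The clause (p42) is unit, so p42 = true.
That conflicts with the unit clause (NOT p42).
Undo p21 and try p21 = false.
The clause (p22) is unit, so p22 = true.
The clause (NOT p32) is unit, so p32 = false.
The clause (p31) is unit, so p31 = true.
The clause (NOT p41) is unit, so p41 = false.
The clause (p42) is unit, so p42 = true.
That conflicts with the unit clause (NOT p42).
Either choice for p21 ends in contradiction.
Either choice for p12 ends in contradiction.
Undo p11 and try p11 = true.
The clause (NOT p21) is unit, so p21 = false.
The clause (NOT p31) is unit, so p31 = false.
The clause (NOT p41) is unit, so p41 = false.
Try p22 = true.
The clause (NOT p12) is unit, so p12 = false.
The clause (NOT p32) is unit, so p32 = false.
The clause (p33) is unit, so p33 = true.
The clause (NOT p42) is unit, so p42 = false.
The clause (p43) is unit, so p43 = true.
That conflicts with the unit clause (NOT p43).
Undo p22 and try p22 = false.
The clause (p23) is unit, so p23 = true.
The clause (NOT p13) is unit, so p13 = false.
The clause (NOT p33) is unit, so p33 = false.
The clause (p32) is unit, so p32 = true.
The clause (NOT p12) is unit, so p12 = false.
The clause (NOT p42) is unit, so p42 = false.
The clause (p43) is unit, so p43 = true.
That conflicts with the unit clause (NOT p43).
Either choice for p22 ends in contradiction.
Either choice for p11 ends in contradiction.
No assignment satisfies every clause.

No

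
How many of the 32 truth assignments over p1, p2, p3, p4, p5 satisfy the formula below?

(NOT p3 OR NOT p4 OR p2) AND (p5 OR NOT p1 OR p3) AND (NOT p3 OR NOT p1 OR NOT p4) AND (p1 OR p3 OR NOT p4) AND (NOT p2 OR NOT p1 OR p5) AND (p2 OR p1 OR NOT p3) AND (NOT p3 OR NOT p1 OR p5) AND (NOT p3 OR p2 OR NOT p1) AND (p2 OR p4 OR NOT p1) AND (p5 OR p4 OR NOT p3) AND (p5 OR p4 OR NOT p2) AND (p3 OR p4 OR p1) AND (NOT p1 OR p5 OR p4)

There are 2^5 = 32 truth assignments over (p1, p2, p3, p4, p5).
Split on p3. With p3 = true, the clauses containing p3 are satisfied and NOT p3 drops from the rest; 4 of the 2^4 = 16 assignments to the other variables satisfy what remains.
With p3 = false, by the same count on the reduced clause set, 3 assignments work.
(One model: p1=F, p2=T, p3=T, p4=F, p5=T.)
Total: 4 + 3 = 7.

7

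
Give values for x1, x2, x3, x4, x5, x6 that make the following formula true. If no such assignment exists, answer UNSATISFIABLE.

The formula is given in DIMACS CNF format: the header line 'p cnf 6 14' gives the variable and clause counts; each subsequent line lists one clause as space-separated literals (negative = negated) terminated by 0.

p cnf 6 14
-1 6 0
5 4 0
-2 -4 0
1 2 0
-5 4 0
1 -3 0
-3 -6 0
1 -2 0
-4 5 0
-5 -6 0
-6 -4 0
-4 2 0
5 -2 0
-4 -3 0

UNSATISFIABLE

Branch on x1: set x1 = False.
From the singleton clause (x2), x2 = True.
That conflicts with the unit clause (¬x2).
Backtrack on x1: now try x1 = True.
From the singleton clause (x6), x6 = True.
From the singleton clause (¬x3), x3 = False.
From the singleton clause (¬x5), x5 = False.
From the singleton clause (x4), x4 = True.
That conflicts with the unit clause (¬x4).
Both values of x1 lead to a conflict.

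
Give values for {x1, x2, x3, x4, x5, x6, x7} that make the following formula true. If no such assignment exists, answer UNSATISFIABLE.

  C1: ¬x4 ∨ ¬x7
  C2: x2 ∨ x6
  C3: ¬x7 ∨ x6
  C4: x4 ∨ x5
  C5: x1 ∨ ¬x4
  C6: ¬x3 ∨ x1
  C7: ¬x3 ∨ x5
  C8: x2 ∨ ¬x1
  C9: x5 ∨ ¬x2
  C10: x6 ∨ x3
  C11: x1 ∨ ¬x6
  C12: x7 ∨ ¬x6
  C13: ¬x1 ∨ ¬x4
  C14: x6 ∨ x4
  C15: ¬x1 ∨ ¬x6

UNSATISFIABLE

Case x4 = False:
(x5) alone gives x5 = True.
(x6) alone gives x6 = True.
(x1) alone gives x1 = True.
But (¬x1) is also a unit clause — contradiction.
So x4 must be the other value — set x4 = True.
(¬x7) alone gives x7 = False.
(x1) alone gives x1 = True.
But (¬x1) is also a unit clause — contradiction.
Neither x4 = True nor x4 = False works.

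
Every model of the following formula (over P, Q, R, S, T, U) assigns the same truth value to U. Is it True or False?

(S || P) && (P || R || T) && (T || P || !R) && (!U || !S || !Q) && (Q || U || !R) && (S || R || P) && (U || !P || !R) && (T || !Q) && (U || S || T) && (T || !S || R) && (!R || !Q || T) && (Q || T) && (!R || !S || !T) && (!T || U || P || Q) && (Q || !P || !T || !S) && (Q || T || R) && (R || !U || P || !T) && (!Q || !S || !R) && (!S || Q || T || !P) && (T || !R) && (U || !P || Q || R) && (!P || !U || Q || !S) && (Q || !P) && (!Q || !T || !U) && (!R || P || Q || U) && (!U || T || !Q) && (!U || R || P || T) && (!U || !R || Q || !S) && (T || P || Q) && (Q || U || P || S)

False

Suppose U = true.
Branch on S: set S = true.
From the singleton clause (!Q), Q = false.
From the singleton clause (T), T = true.
From the singleton clause (!R), R = false.
From the singleton clause (!P), P = false.
That conflicts with the unit clause (P).
That branch fails; take S = false instead.
From the singleton clause (P), P = true.
From the singleton clause (Q), Q = true.
From the singleton clause (T), T = true.
That conflicts with the unit clause (!T).
Either choice for S ends in contradiction.
So every satisfying assignment has U = False.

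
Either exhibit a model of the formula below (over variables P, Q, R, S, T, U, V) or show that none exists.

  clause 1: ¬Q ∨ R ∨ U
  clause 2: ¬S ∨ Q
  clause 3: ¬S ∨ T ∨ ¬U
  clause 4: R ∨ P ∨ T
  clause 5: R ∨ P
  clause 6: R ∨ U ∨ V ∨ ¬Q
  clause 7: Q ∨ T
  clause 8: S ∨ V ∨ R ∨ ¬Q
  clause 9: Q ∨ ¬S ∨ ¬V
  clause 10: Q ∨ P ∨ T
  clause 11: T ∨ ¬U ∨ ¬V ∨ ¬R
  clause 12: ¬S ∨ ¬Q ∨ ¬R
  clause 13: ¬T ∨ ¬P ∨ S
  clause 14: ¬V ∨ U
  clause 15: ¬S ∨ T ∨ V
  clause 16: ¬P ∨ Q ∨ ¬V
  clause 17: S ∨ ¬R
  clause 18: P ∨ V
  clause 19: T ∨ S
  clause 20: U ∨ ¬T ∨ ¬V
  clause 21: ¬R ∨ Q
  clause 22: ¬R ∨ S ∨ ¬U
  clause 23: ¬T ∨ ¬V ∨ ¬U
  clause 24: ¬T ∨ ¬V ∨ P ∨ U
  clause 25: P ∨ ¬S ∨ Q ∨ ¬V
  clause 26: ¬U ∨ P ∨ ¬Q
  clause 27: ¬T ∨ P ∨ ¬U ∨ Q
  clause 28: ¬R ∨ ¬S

P=True,  Q=True,  R=False,  S=True,  T=True,  U=True,  V=False

Try S = True.
(Q) alone gives Q = True.
(¬R) alone gives R = False.
(U) alone gives U = True.
(T) alone gives T = True.
(P) alone gives P = True.
(¬V) alone gives V = False.
Every clause now holds.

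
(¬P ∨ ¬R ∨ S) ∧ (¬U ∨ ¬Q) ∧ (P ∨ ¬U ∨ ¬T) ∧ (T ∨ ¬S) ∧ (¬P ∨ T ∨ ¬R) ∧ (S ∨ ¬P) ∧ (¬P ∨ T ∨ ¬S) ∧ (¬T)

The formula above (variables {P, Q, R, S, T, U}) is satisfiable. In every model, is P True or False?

Suppose P = True.
From the singleton clause (S), S = True.
From the singleton clause (T), T = True.
But (¬T) is also a unit clause — contradiction.
So every satisfying assignment has P = False.

False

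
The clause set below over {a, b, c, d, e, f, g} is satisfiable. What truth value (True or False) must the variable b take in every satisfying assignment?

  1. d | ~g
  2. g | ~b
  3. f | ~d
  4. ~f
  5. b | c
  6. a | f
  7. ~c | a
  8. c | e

False

Suppose b = 1.
From the singleton clause (g), g = 1.
From the singleton clause (d), d = 1.
From the singleton clause (f), f = 1.
That conflicts with the unit clause (~f).
So every satisfying assignment has b = False.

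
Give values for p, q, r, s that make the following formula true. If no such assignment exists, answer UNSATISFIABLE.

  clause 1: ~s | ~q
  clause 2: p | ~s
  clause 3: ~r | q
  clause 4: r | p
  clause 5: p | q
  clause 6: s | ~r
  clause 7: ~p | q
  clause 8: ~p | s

UNSATISFIABLE

Case s = 0:
Unit clause (~r) forces r = 0.
Unit clause (p) forces p = 1.
But (~p) is also a unit clause — contradiction.
That branch fails; take s = 1 instead.
Unit clause (~q) forces q = 0.
Unit clause (p) forces p = 1.
But (~p) is also a unit clause — contradiction.
Both values of s lead to a conflict.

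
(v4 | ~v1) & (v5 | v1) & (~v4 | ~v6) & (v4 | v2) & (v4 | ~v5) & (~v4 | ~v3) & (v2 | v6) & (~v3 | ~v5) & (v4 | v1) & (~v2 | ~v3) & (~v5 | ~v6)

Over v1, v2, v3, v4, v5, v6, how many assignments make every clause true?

There are 2^6 = 64 truth assignments over (v1, v2, v3, v4, v5, v6).
Split on v3. With v3 = 1, the clauses containing v3 are satisfied and ~v3 drops from the rest; 0 of the 2^5 = 32 assignments to the other variables satisfy what remains.
With v3 = 0, by the same count on the reduced clause set, 3 assignments work.
(One model: v1=F, v2=T, v3=F, v4=T, v5=T, v6=F.)
Total: 0 + 3 = 3.

3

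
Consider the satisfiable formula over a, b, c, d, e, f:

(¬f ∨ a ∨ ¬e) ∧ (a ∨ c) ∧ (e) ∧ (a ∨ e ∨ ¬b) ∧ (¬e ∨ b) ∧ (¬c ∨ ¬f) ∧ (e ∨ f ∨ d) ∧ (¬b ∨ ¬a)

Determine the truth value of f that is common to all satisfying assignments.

Suppose f = True.
Unit clause (e) forces e = True.
Unit clause (a) forces a = True.
Unit clause (b) forces b = True.
Now (¬b) is unsatisfied and unit — conflict.
So every satisfying assignment has f = False.

False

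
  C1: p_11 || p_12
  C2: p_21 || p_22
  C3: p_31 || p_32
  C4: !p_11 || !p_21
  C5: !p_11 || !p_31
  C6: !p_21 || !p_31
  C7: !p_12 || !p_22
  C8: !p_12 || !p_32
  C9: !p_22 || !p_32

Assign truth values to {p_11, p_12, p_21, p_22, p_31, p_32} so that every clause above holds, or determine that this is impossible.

UNSATISFIABLE

Suppose p_11 = true.
Unit clause (!p_21) forces p_21 = false.
Unit clause (p_22) forces p_22 = true.
Unit clause (!p_31) forces p_31 = false.
Unit clause (p_32) forces p_32 = true.
That conflicts with the unit clause (!p_32).
That branch fails; take p_11 = false instead.
Unit clause (p_12) forces p_12 = true.
Unit clause (!p_22) forces p_22 = false.
Unit clause (p_21) forces p_21 = true.
Unit clause (!p_31) forces p_31 = false.
Unit clause (p_32) forces p_32 = true.
That conflicts with the unit clause (!p_32).
Neither p_11 = true nor p_11 = false works.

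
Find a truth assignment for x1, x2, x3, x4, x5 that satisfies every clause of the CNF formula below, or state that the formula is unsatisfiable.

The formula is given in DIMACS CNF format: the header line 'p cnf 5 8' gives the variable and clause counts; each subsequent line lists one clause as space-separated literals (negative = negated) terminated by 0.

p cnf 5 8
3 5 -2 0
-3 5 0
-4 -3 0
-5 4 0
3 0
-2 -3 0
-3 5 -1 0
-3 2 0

From the singleton clause (x3), x3 = True.
From the singleton clause (x5), x5 = True.
From the singleton clause (¬x4), x4 = False.
That conflicts with the unit clause (x4).

UNSATISFIABLE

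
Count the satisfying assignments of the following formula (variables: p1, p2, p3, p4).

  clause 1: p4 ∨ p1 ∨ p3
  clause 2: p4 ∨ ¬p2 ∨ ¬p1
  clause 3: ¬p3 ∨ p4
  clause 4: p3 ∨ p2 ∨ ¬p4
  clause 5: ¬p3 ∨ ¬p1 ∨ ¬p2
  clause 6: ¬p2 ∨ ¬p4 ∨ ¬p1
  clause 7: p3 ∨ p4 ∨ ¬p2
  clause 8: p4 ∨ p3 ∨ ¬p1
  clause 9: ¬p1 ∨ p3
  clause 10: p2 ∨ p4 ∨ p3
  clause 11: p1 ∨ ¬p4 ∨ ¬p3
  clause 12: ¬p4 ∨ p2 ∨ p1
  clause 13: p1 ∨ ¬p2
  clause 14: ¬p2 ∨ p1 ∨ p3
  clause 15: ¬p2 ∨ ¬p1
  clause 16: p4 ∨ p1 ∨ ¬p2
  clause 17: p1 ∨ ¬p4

1

There are 2^4 = 16 truth assignments over (p1, p2, p3, p4).
Check each against the 17 clauses (columns in the order p1, p2, p3, p4):
  F F F F  ✗ fails (p4 ∨ p1 ∨ p3)
  F F F T  ✗ fails (p3 ∨ p2 ∨ ¬p4)
  F F T F  ✗ fails (¬p3 ∨ p4)
  F F T T  ✗ fails (p1 ∨ ¬p4 ∨ ¬p3)
  F T F F  ✗ fails (p4 ∨ p1 ∨ p3)
  F T F T  ✗ fails (p1 ∨ ¬p2)
  F T T F  ✗ fails (¬p3 ∨ p4)
  F T T T  ✗ fails (p1 ∨ ¬p4 ∨ ¬p3)
  T F F F  ✗ fails (p4 ∨ p3 ∨ ¬p1)
  T F F T  ✗ fails (p3 ∨ p2 ∨ ¬p4)
  T F T F  ✗ fails (¬p3 ∨ p4)
  T F T T  ✓ satisfies all
  T T F F  ✗ fails (p4 ∨ ¬p2 ∨ ¬p1)
  T T F T  ✗ fails (¬p2 ∨ ¬p4 ∨ ¬p1)
  T T T F  ✗ fails (p4 ∨ ¬p2 ∨ ¬p1)
  T T T T  ✗ fails (¬p3 ∨ ¬p1 ∨ ¬p2)
1 of the 16 rows is a model.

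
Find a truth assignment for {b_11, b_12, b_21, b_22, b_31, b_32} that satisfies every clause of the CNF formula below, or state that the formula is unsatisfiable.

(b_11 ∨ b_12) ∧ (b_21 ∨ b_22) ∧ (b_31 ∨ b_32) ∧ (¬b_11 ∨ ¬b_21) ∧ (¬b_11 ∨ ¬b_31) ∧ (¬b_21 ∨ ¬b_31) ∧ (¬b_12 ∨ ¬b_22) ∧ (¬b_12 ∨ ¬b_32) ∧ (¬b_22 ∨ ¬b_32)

UNSATISFIABLE

Try b_11 = True.
The clause (¬b_21) is unit, so b_21 = False.
The clause (b_22) is unit, so b_22 = True.
The clause (¬b_31) is unit, so b_31 = False.
The clause (b_32) is unit, so b_32 = True.
But (¬b_32) is also a unit clause — contradiction.
Undo b_11 and try b_11 = False.
The clause (b_12) is unit, so b_12 = True.
The clause (¬b_22) is unit, so b_22 = False.
The clause (b_21) is unit, so b_21 = True.
The clause (¬b_31) is unit, so b_31 = False.
The clause (b_32) is unit, so b_32 = True.
But (¬b_32) is also a unit clause — contradiction.
Either choice for b_11 ends in contradiction.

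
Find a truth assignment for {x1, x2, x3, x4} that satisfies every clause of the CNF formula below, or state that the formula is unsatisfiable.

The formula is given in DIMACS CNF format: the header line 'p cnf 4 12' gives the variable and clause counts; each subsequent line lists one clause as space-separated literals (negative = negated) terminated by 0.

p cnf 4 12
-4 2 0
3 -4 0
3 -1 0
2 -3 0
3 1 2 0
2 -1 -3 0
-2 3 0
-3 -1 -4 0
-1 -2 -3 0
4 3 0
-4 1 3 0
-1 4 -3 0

Branch on x4: set x4 = True.
(x2) alone gives x2 = True.
(x3) alone gives x3 = True.
(¬x1) alone gives x1 = False.
All clauses are satisfied.

x1: False,  x2: True,  x3: True,  x4: True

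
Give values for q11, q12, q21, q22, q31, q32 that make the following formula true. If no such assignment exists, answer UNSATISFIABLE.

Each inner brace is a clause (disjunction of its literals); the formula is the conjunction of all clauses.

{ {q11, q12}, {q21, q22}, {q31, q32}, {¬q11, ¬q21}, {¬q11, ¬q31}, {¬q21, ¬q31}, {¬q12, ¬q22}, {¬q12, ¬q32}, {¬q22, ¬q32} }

Case q11 = True:
The clause (¬q21) is unit, so q21 = False.
The clause (q22) is unit, so q22 = True.
The clause (¬q31) is unit, so q31 = False.
The clause (q32) is unit, so q32 = True.
Now (¬q32) is unsatisfied and unit — conflict.
Backtrack on q11: now try q11 = False.
The clause (q12) is unit, so q12 = True.
The clause (¬q22) is unit, so q22 = False.
The clause (q21) is unit, so q21 = True.
The clause (¬q31) is unit, so q31 = False.
The clause (q32) is unit, so q32 = True.
Now (¬q32) is unsatisfied and unit — conflict.
Neither q11 = True nor q11 = False works.

UNSATISFIABLE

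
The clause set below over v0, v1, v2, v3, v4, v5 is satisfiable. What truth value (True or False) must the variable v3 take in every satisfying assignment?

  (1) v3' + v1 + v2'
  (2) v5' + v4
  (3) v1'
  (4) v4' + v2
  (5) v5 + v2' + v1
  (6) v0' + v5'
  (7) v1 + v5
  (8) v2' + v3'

Suppose v3 = 1.
Unit clause (v1') forces v1 = 0.
Unit clause (v2') forces v2 = 0.
Unit clause (v4') forces v4 = 0.
Unit clause (v5') forces v5 = 0.
Now (v5) is unsatisfied and unit — conflict.
So every satisfying assignment has v3 = False.

False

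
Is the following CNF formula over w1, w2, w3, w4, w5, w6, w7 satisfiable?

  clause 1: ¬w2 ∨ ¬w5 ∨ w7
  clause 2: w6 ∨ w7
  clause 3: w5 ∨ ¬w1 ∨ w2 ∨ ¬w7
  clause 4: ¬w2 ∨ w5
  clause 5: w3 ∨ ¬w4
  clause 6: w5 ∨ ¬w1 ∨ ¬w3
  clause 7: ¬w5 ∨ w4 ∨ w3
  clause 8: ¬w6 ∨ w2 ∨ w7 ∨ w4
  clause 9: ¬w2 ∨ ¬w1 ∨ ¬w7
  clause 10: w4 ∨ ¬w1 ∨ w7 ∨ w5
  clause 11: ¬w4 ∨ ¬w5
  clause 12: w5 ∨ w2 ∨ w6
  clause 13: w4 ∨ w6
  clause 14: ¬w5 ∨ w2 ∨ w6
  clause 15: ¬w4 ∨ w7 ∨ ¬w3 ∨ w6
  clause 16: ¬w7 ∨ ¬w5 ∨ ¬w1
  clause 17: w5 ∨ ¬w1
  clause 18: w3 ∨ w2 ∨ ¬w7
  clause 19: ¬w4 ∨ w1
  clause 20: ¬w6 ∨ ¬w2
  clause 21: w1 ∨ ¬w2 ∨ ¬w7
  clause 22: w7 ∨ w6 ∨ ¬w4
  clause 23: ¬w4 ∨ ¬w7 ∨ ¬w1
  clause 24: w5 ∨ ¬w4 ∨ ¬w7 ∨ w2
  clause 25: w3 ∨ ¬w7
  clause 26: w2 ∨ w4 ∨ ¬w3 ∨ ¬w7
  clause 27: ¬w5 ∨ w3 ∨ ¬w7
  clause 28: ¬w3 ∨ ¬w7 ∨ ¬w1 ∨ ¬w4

No

Suppose w6 = True.
From the singleton clause (¬w2), w2 = False.
Suppose w3 = True.
Suppose w5 = True.
From the singleton clause (¬w4), w4 = False.
From the singleton clause (w7), w7 = True.
Now (¬w7) is unsatisfied and unit — conflict.
So w5 must be the other value — set w5 = False.
From the singleton clause (¬w1), w1 = False.
From the singleton clause (¬w4), w4 = False.
From the singleton clause (w7), w7 = True.
Now (¬w7) is unsatisfied and unit — conflict.
Either choice for w5 ends in contradiction.
So w3 must be the other value — set w3 = False.
From the singleton clause (¬w4), w4 = False.
From the singleton clause (¬w5), w5 = False.
From the singleton clause (w7), w7 = True.
Now (¬w7) is unsatisfied and unit — conflict.
Either choice for w3 ends in contradiction.
So w6 must be the other value — set w6 = False.
From the singleton clause (w7), w7 = True.
From the singleton clause (w4), w4 = True.
From the singleton clause (w3), w3 = True.
From the singleton clause (¬w5), w5 = False.
From the singleton clause (¬w2), w2 = False.
Now (w2) is unsatisfied and unit — conflict.
Either choice for w6 ends in contradiction.
No assignment satisfies every clause.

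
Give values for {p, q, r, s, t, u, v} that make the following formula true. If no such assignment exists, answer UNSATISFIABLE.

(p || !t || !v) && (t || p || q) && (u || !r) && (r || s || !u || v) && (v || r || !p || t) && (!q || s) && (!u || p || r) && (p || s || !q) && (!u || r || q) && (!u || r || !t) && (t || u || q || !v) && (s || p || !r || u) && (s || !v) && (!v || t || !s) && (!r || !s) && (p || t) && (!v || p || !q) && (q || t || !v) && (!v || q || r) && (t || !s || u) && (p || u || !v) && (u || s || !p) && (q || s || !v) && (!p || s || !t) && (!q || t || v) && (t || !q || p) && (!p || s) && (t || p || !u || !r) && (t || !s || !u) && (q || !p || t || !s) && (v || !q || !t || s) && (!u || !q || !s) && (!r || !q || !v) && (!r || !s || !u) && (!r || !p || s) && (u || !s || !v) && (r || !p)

Branch on u: set u = false.
From the singleton clause (!r), r = false.
From the singleton clause (!p), p = false.
From the singleton clause (t), t = true.
From the singleton clause (!v), v = false.
Branch on q: set q = false.
Every clause is now satisfied; s is unconstrained.

p=false, q=false, r=false, s=true, t=true, u=false, v=false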